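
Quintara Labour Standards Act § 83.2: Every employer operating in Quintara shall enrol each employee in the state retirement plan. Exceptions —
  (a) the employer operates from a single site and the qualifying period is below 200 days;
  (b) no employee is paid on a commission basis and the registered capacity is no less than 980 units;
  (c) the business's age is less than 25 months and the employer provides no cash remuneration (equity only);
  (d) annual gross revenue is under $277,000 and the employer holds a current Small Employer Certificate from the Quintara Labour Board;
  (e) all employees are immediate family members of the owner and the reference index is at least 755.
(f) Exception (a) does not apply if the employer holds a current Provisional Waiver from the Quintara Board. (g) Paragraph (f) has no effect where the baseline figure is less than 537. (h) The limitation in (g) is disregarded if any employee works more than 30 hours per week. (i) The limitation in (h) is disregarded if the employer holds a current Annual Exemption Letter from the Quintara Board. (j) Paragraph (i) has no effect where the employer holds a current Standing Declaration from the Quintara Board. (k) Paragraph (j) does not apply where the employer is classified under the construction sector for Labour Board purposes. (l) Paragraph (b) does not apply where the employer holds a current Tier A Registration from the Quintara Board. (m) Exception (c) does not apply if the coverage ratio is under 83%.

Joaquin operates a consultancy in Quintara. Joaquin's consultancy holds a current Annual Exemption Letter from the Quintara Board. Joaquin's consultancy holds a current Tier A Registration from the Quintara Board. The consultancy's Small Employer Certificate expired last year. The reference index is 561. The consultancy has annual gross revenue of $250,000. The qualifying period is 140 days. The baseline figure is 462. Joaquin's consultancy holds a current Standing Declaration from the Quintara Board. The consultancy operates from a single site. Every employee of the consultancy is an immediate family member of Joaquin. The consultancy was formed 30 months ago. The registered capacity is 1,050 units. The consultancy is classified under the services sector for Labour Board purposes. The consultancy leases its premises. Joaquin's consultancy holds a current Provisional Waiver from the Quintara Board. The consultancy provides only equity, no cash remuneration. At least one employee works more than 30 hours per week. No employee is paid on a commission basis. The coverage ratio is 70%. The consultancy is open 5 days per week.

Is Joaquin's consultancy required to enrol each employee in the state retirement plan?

Yes — Joaquin's consultancy must enrol each employee in the state retirement plan.

Exception (a): the employer operates from a single site; the qualifying period is 140 days, below the 200 days limit — every condition holds. But applying paragraphs (f)–(k): (f) operates against (a): a current Provisional Waiver is held. (g) would limit (f) — the baseline figure is 462, less than the 537 limit — but (h) sets (g) aside: (h) applies — at least one employee exceeds 30 hours/week. (i) applies (a current Annual Exemption Letter is held), but is set aside by (j): (j) applies — a current Standing Declaration is held. (k) is not triggered (the consultancy is classified under the services sector), so (j) stands. Exception (a) does not apply.
Exception (b) is satisfied on its face — no employee is paid on commission; the registered capacity is 1,050 units, meeting the 980 units threshold. However, paragraph (l) must be considered: (l) applies — a current Tier A Registration is held. (b) is therefore removed.
Exception (c) fails — the business's age is 30 months, not less than 25 months.
Exception (d) requires that the employer holds a current Small Employer Certificate from the Quintara Labour Board; but the Small Employer Certificate has expired, so (d) is unavailable.
Exception (e) requires that the reference index is at least 755; but the reference index is 561, short of 755, so (e) is unavailable.
No exception is made out. Joaquin's consultancy falls within the general rule.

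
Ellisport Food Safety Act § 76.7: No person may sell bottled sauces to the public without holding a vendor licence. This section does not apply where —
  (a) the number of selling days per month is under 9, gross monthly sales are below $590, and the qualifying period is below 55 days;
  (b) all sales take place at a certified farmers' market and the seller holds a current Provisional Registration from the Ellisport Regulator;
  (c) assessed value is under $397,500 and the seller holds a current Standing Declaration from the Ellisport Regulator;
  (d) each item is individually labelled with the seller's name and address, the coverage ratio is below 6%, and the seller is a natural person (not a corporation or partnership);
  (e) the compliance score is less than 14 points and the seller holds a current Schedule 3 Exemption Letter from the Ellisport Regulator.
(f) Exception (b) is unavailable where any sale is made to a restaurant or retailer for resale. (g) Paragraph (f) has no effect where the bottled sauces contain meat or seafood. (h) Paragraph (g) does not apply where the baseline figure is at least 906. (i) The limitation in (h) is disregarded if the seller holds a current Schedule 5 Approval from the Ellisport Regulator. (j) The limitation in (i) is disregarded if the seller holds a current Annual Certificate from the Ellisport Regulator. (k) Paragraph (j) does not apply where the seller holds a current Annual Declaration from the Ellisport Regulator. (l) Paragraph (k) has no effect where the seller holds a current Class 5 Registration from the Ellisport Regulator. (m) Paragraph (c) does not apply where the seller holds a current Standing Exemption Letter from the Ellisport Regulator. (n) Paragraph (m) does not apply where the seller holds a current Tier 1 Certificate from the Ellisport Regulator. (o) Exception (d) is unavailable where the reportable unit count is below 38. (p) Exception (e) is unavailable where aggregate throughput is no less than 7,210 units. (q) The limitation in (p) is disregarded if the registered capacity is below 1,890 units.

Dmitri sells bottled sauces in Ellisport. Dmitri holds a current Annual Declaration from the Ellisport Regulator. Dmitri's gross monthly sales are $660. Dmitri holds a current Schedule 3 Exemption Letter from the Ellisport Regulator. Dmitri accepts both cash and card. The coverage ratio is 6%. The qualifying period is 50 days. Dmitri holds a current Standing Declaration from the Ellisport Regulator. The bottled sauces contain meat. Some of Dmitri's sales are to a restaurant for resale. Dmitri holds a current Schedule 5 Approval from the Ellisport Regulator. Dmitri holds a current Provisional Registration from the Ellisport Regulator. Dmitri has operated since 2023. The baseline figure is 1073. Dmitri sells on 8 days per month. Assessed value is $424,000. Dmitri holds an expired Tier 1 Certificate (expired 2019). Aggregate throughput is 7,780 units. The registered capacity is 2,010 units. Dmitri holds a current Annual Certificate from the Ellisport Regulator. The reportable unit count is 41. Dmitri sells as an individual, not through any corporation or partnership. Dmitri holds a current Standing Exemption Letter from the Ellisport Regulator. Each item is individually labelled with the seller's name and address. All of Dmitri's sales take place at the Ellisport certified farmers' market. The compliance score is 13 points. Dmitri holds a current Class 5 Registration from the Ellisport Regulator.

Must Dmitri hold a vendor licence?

Yes — Dmitri must hold a vendor licence.

Exception (a) fails — gross monthly sales are $660, not below $590.
Exception (b): all sales are at a certified farmers' market; a current Provisional Registration is held — every condition holds. However, paragraphs (f)–(l) must be considered: (f) operates against (b): some sales are to a restaurant for resale. (g) applies (the bottled sauces contain meat), but yields to (h): (h) operates against (g): the baseline figure is 1,073, meeting the 906 threshold. (i) operates (a current Schedule 5 Approval is held), but yields to (j): (j) operates — a current Annual Certificate is held. (k) operates (a current Annual Declaration is held), but is displaced by (l): (l) operates — a current Class 5 Registration is held. (b) is therefore removed.
Exception (c) fails — assessed value is $424,000, not under $397,500.
Exception (d) does not apply: the coverage ratio is 6%, not below 6%.
Exception (e) is satisfied on its face — the compliance score is 13 points, less than the 14 points limit; a current Schedule 3 Exemption Letter is held. However, paragraphs (p)–(q) must be considered: (p) operates against (e): aggregate throughput is 7,780 units, meeting the 7,210 units threshold. (q), which would lift (p), is inapplicable — the registered capacity is 2,010 units, not below 1,890 units. Exception (e) does not apply.
No exception displaces § 76.7.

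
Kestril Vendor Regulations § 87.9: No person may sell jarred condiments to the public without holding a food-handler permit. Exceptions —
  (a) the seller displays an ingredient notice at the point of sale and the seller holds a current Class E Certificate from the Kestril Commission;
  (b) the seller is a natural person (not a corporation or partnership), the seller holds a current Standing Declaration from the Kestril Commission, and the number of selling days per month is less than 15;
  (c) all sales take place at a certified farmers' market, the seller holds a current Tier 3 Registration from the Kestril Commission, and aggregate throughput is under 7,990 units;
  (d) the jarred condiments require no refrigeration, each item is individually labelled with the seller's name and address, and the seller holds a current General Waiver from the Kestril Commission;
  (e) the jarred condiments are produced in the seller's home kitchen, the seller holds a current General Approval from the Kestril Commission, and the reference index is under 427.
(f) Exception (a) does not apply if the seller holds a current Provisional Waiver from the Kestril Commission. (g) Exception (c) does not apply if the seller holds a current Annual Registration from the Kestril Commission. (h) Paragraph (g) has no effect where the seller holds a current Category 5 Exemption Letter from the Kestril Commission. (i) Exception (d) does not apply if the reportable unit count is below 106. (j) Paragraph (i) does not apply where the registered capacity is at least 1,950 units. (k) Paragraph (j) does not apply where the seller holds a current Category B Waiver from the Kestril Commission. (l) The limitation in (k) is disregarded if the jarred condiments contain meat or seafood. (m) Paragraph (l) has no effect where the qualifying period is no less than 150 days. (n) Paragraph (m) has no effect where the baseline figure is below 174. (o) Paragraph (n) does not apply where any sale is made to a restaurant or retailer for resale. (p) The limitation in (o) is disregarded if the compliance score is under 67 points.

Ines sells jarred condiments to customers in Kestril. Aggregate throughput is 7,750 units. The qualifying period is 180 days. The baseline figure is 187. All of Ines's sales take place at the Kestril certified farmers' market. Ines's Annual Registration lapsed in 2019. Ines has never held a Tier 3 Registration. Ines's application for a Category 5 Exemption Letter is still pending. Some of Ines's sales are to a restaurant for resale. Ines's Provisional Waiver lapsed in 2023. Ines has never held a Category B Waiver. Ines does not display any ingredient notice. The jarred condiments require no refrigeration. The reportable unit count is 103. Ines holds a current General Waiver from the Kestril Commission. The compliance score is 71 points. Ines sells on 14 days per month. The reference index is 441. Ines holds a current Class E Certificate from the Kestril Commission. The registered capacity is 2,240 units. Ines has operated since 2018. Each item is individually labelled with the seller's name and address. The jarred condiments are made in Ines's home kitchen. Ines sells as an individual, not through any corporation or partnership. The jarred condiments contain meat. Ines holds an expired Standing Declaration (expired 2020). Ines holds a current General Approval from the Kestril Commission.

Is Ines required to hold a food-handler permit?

No — exception (d) applies; Ines is not required to hold a food-handler permit.

Exception (a) requires that the seller displays an ingredient notice at the point of sale; but no ingredient notice is displayed, so (a) is unavailable.
Exception (b) fails — the Standing Declaration is not current.
Exception (c) requires that the seller holds a current Tier 3 Registration from the Kestril Commission; but there is no Tier 3 Registration in force, so (c) is unavailable.
Exception (d)'s conditions are all satisfied: the jarred condiments are shelf-stable; items are individually labelled; a current General Waiver is held. Applying paragraphs (i)–(p): (i) would limit (d) — the reportable unit count is 103, below the 106 limit — but (j) sets (i) aside: (j) is triggered — the registered capacity is 2,240 units, meeting the 1,950 units threshold. (k) is not engaged (the Category B Waiver is not current), so (j) stands. Exception (d) stands.
Exception (e) does not apply: the reference index is 441, not under 427.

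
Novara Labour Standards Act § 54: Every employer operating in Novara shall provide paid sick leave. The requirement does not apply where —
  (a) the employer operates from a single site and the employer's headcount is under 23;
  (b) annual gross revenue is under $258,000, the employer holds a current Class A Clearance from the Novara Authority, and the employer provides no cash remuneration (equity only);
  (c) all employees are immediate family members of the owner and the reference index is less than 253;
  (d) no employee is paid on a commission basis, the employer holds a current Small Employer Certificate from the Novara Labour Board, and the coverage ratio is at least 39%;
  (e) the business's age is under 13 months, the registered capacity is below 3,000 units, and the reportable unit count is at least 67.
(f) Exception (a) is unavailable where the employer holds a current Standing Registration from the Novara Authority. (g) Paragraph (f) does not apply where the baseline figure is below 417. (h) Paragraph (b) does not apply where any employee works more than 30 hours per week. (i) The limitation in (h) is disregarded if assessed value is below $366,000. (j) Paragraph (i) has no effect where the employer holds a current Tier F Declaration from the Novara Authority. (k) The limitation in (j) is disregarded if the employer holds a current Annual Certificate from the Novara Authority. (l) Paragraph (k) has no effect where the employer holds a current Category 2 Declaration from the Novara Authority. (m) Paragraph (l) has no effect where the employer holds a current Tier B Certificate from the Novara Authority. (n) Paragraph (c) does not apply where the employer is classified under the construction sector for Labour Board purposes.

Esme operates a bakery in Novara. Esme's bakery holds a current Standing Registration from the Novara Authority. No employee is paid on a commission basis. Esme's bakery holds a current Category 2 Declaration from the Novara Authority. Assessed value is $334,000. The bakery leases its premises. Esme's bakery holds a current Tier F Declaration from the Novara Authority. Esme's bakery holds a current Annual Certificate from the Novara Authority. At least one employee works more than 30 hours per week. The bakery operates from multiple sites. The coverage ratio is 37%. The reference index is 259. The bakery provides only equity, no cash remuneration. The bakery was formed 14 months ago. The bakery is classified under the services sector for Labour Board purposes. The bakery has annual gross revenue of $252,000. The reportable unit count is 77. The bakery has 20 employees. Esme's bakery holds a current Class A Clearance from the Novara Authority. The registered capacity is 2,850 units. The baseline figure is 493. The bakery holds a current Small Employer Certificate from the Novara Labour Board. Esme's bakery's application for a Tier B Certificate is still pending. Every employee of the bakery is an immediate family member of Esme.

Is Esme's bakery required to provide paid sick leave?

Yes — Esme's bakery must provide paid sick leave.

Exception (a) requires that the employer operates from a single site; but the employer operates from multiple sites, so (a) is unavailable.
Exception (b): annual gross revenue is $252,000, under the $258,000 limit; a current Class A Clearance is held; remuneration is equity-only — every condition holds. However, paragraphs (h)–(m) must be considered: (h) operates against (b): at least one employee exceeds 30 hours/week. (i) is triggered (assessed value is $334,000, below the $366,000 limit), but is set aside by (j): (j) applies — a current Tier F Declaration is held. (k) would limit (j) — a current Annual Certificate is held — but (l) sets (k) aside: (l) is triggered — a current Category 2 Declaration is held. (m) is not engaged (the Tier B Certificate is not current), so (l) stands. Exception (b) does not apply.
Exception (c) requires that the reference index is less than 253; but the reference index is 259, not less than 253, so (c) is unavailable.
Exception (d) does not apply: the coverage ratio is 37%, short of 39%.
Exception (e) fails — the business's age is 14 months, not under 13 months.
No exception displaces § 54.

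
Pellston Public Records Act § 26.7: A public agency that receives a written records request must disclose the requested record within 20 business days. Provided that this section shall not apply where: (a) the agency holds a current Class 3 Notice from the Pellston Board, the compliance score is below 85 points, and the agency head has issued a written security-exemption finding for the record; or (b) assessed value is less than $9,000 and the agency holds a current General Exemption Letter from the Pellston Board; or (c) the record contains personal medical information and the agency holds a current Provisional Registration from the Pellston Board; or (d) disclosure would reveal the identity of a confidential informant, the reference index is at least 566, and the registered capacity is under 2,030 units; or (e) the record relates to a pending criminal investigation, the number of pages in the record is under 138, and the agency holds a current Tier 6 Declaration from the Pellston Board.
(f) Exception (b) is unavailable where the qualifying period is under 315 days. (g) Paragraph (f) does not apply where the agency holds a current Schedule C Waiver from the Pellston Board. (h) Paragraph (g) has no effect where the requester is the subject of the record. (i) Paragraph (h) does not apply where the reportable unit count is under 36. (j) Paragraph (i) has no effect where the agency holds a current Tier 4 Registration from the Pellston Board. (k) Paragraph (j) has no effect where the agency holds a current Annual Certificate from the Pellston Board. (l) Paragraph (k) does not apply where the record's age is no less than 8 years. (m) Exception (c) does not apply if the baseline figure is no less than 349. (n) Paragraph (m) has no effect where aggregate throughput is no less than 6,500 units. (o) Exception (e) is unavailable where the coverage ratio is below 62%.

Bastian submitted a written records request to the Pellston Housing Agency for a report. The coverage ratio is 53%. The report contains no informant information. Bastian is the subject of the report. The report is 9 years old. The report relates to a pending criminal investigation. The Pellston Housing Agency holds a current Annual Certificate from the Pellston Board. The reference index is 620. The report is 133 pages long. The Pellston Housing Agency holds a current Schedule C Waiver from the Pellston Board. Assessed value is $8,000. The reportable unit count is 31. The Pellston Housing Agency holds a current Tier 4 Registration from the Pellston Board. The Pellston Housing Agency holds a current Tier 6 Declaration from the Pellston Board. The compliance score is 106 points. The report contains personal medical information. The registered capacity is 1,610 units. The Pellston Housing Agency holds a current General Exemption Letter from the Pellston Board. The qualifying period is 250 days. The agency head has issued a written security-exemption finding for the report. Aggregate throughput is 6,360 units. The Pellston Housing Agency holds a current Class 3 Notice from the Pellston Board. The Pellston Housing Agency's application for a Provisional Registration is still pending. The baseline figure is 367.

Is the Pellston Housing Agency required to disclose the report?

Yes — the Pellston Housing Agency must disclose the report.

Exception (a) does not apply: the compliance score is 106 points, not below 85 points.
Exception (b)'s conditions are all satisfied: assessed value is $8,000, less than the $9,000 limit; a current General Exemption Letter is held. Turning to paragraphs (f)–(l): (f) operates against (b): the qualifying period is 250 days, under the 315 days limit. (g) is triggered (a current Schedule C Waiver is held), but is itself disapplied by (h): (h) applies — Bastian is the subject of the report. (i) is engaged (the reportable unit count is 31, under the 36 limit), but yields to (j): (j) operates against (i): a current Tier 4 Registration is held. (k) would limit (j) — a current Annual Certificate is held — but (l) sets (k) aside: (l) operates — the record's age is 9 years, meeting the 8 years threshold. So (b) is unavailable.
Exception (c) fails — the Provisional Registration is not current.
Exception (d) fails — the report contains no informant information.
All of (e)'s requirements are met (the report relates to a pending investigation; the number of pages in the record is 133, under the 138 limit; a current Tier 6 Declaration is held). However, paragraph (o) must be considered: (o) applies — the coverage ratio is 53%, below the 62% limit. Exception (e) does not apply.
No exception applies. The general rule governs.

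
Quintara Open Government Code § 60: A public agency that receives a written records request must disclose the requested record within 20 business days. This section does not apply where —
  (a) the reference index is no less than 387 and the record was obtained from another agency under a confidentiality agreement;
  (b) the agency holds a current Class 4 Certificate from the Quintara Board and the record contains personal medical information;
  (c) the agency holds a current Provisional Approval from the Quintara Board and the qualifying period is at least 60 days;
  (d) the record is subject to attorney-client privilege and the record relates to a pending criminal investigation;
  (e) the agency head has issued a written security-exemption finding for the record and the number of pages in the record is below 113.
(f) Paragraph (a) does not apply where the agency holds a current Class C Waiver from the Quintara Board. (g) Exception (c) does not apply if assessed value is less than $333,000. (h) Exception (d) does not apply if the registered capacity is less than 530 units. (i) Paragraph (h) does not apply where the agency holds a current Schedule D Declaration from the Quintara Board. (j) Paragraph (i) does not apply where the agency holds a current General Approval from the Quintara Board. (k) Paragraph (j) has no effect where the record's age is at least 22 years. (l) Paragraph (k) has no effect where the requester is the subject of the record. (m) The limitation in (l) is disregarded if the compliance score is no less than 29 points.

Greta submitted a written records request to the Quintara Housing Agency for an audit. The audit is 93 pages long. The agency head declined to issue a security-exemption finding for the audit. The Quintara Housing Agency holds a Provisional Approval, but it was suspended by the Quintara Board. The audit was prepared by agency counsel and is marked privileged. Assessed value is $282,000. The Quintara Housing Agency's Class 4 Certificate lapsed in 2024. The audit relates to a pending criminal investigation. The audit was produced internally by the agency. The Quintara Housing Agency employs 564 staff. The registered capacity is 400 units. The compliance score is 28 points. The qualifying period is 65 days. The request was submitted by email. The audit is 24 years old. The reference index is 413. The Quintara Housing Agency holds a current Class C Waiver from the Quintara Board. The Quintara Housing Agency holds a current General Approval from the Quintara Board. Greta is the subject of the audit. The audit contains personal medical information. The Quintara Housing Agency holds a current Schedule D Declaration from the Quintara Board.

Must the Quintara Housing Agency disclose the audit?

Yes — the Quintara Housing Agency must disclose the audit.

Exception (a) requires that the record was obtained from another agency under a confidentiality agreement; but the audit was produced internally, so (a) is unavailable.
Exception (b) fails — the Class 4 Certificate is not current.
Exception (c) fails — no current Provisional Approval is held.
Exception (d): the audit is privileged; the audit relates to a pending investigation — every condition holds. However, paragraphs (h)–(m) must be considered: (h) applies — the registered capacity is 400 units, less than the 530 units limit. (i) would limit (h) — a current Schedule D Declaration is held — but (j) sets (i) aside: (j) is engaged — a current General Approval is held. (k) applies (the record's age is 24 years, meeting the 22 years threshold), but is itself disapplied by (l): (l) operates — Greta is the subject of the audit. (m) is not engaged (the compliance score is 28 points, short of 29 points), so (l) stands. Exception (d) does not apply.
Exception (e) fails — the agency head declined to issue a security-exemption finding.
None of the exceptions is available; § 60 applies in full.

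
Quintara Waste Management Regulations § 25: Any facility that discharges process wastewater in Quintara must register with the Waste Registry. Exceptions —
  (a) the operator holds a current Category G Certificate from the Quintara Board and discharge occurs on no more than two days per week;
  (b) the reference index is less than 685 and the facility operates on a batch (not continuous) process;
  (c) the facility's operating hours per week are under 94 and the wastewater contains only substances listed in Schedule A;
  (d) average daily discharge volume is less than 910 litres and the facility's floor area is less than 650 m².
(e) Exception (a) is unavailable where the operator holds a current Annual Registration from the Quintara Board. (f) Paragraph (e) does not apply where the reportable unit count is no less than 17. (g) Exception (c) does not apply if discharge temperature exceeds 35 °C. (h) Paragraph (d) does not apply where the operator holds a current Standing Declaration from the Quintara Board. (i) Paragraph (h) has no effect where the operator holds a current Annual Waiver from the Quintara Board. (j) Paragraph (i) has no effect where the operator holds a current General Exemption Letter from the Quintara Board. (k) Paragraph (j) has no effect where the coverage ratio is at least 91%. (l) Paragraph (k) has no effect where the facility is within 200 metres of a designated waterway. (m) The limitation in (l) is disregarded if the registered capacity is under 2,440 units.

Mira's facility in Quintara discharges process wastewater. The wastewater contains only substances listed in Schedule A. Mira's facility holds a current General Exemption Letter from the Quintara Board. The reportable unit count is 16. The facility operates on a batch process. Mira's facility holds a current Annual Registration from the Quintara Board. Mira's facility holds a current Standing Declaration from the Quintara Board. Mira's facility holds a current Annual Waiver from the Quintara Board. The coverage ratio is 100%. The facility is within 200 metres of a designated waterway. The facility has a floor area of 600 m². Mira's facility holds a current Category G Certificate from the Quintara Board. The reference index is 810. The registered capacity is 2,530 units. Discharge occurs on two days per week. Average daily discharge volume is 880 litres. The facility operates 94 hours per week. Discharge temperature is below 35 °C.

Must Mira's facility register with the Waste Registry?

Exception (a): a current Category G Certificate is held; discharge occurs on no more than two days per week — every condition holds. But applying paragraphs (e)–(f): (e) operates against (a): a current Annual Registration is held. (f) is inapplicable (the reportable unit count is 16, short of 17), so (e) stands. So (a) is unavailable.
Exception (b) fails — the reference index is 810, not less than 685.
Exception (c) does not apply: the facility's operating hours per week are 94, not under 94.
Exception (d): average daily discharge volume is 880 litres, less than the 910 litres limit; the facility's floor area is 600 m², less than the 650 m² limit — every condition holds. But applying paragraphs (h)–(m): (h) applies — a current Standing Declaration is held. (i) would limit (h) — a current Annual Waiver is held — but (j) sets (i) aside: (j) operates against (i): a current General Exemption Letter is held. (k) would limit (j) — the coverage ratio is 100%, meeting the 91% threshold — but (l) sets (k) aside: (l) operates against (k): the facility is within 200 m of a designated waterway. (m) is not engaged (the registered capacity is 2,530 units, not under 2,440 units), so (l) stands. So (d) is unavailable.
No exception applies. The general rule governs.

Yes — Mira's facility must register with the Waste Registry.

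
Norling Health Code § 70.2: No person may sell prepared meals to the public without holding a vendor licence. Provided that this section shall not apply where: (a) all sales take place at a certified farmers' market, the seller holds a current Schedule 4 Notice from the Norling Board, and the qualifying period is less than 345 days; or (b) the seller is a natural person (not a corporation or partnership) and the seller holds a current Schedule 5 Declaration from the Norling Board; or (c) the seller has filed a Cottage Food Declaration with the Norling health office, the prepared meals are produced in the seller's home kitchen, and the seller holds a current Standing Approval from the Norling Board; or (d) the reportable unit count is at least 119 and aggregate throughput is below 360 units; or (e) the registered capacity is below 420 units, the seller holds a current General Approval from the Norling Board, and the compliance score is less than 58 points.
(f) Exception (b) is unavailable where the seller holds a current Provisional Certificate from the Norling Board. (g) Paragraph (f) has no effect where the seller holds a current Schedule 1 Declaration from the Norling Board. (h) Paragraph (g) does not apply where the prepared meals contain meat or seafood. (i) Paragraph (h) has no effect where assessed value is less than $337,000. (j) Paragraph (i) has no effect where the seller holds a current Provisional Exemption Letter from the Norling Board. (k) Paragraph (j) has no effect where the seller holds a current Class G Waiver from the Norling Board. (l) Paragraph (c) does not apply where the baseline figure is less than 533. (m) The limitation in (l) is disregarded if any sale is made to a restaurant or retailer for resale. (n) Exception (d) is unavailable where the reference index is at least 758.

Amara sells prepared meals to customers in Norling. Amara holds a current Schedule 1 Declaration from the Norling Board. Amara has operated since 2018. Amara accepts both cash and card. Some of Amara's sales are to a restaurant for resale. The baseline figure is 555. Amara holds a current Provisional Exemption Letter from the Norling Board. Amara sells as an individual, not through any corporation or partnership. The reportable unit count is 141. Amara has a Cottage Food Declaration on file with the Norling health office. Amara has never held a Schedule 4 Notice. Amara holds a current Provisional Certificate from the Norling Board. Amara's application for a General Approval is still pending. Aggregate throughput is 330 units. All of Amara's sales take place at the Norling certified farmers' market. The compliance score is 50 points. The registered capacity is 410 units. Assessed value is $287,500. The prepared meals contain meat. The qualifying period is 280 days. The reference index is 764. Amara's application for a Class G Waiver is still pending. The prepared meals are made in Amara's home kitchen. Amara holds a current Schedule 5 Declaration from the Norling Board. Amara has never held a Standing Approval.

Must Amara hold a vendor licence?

Exception (a) fails — there is no Schedule 4 Notice in force.
Exception (b)'s conditions are all satisfied: the seller is a natural person; a current Schedule 5 Declaration is held. Turning to paragraphs (f)–(k): (f) is triggered — a current Provisional Certificate is held. (g) applies (a current Schedule 1 Declaration is held), but is itself disapplied by (h): (h) operates against (g): the prepared meals contain meat. (i) applies (assessed value is $287,500, less than the $337,000 limit), but yields to (j): (j) is triggered — a current Provisional Exemption Letter is held. (k) is not triggered (no current Class G Waiver is held), so (j) stands. So (b) is unavailable.
Exception (c) does not apply: no current Standing Approval is held.
All of (d)'s requirements are met (the reportable unit count is 141, meeting the 119 threshold; aggregate throughput is 330 units, below the 360 units limit). Turning to paragraph (n): (n) is triggered — the reference index is 764, meeting the 758 threshold. So (d) is unavailable.
Exception (e) requires that the seller holds a current General Approval from the Norling Board; but the General Approval is not current, so (e) is unavailable.
None of the exceptions is available; § 70.2 applies in full.

Yes — Amara must hold a vendor licence.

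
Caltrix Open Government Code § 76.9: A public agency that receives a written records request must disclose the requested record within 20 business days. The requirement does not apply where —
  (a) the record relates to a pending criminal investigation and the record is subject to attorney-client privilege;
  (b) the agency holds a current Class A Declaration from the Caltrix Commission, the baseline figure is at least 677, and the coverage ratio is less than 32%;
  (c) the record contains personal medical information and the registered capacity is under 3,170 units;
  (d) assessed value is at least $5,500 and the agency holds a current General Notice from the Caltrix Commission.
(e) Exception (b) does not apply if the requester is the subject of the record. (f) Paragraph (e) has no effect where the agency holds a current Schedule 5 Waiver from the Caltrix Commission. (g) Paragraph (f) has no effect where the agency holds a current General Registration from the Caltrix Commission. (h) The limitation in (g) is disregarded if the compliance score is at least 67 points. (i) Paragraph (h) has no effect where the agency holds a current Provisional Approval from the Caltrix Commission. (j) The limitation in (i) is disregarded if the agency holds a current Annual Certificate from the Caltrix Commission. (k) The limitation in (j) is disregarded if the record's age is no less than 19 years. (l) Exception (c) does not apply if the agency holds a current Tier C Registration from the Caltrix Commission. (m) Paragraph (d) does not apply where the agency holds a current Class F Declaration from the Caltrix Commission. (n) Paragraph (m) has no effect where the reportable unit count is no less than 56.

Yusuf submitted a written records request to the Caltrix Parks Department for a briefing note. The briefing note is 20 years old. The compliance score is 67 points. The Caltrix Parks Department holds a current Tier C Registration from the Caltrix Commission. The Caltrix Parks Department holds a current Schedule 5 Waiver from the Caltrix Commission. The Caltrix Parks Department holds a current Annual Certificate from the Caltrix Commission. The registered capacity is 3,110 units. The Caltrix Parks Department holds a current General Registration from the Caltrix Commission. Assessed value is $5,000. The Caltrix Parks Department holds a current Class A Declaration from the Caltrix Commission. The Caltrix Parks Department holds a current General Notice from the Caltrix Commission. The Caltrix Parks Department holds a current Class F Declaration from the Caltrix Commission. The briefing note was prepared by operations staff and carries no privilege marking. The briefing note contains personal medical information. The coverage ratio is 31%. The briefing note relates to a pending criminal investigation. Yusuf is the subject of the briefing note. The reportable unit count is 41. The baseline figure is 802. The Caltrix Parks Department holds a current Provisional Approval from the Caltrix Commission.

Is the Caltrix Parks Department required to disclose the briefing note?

Yes — the Caltrix Parks Department must disclose the briefing note.

Exception (a) requires that the record is subject to attorney-client privilege; but the briefing note carries no privilege marking, so (a) is unavailable.
Exception (b) is satisfied on its face — a current Class A Declaration is held; the baseline figure is 802, meeting the 677 threshold; the coverage ratio is 31%, less than the 32% limit. However, paragraphs (e)–(k) must be considered: (e) operates against (b): Yusuf is the subject of the briefing note. (f) is triggered (a current Schedule 5 Waiver is held), but is displaced by (g): (g) is engaged — a current General Registration is held. (h) operates (the compliance score is 67 points, meeting the 67 points threshold), but is overridden by (i): (i) operates against (h): a current Provisional Approval is held. (j) would limit (i) — a current Annual Certificate is held — but (k) sets (j) aside: (k) operates against (j): the record's age is 20 years, meeting the 19 years threshold. (b) is therefore removed.
Exception (c): the briefing note contains personal medical information; the registered capacity is 3,110 units, under the 3,170 units limit — every condition holds. However, paragraph (l) must be considered: (l) operates against (c): a current Tier C Registration is held. (c) is therefore removed.
Exception (d) does not apply: assessed value is $5,000, short of $5,500.
No exception is made out. the Caltrix Parks Department falls within the general rule.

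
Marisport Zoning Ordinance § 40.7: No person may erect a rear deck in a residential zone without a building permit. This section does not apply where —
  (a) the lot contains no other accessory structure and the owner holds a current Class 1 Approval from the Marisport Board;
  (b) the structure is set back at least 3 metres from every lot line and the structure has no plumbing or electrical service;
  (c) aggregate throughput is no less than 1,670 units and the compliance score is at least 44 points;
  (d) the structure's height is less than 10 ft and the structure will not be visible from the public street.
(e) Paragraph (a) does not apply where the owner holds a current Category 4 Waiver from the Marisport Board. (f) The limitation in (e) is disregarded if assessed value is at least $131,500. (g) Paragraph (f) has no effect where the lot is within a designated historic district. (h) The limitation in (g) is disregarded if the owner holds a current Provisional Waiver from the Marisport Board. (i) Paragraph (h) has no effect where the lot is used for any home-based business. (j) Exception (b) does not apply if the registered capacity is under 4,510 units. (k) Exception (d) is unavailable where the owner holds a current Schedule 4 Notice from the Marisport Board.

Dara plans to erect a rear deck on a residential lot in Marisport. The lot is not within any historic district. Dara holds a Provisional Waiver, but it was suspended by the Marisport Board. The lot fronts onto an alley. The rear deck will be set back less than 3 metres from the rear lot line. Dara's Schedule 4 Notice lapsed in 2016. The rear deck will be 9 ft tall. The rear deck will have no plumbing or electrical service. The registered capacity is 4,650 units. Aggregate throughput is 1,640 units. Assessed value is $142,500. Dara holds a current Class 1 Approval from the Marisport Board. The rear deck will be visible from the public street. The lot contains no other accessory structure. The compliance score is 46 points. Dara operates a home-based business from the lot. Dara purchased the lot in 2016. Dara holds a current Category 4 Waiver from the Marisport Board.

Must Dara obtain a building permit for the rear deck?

No — exception (a) applies; Dara does not need a building permit.

Exception (a): the lot has no other accessory structure; a current Class 1 Approval is held — every condition holds. Considering the limiting provisions: (e) applies (a current Category 4 Waiver is held), but is overridden by (f): (f) operates against (e): assessed value is $142,500, meeting the $131,500 threshold. (g) is not engaged (the lot is not in a historic district), so (f) stands. Exception (a) stands.
Exception (b) does not apply: the rear setback is under 3 m.
Exception (c) does not apply: aggregate throughput is 1,640 units, short of 1,670 units.
Exception (d) fails — the structure will be visible from the street.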